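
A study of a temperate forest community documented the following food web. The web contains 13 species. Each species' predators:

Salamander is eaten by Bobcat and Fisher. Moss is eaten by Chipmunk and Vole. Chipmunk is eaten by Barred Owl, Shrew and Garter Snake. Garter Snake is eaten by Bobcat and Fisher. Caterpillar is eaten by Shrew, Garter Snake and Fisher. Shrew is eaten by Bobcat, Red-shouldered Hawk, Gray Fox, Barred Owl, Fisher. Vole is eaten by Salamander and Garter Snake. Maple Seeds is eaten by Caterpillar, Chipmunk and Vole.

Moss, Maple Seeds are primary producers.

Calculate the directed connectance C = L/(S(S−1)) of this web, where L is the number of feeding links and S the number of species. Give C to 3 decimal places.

The web has S = 13 species and L = 22 feeding links.
C = L / (S(S−1)) = 22 / 156 = 0.1410 ≈ 0.141.

C = 0.141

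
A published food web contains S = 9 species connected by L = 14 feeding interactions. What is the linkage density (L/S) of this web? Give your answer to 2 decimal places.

There are L = 14 links among S = 9 species.
L/S = 14/9 = 1.5556 ≈ 1.56.

L/S = 1.56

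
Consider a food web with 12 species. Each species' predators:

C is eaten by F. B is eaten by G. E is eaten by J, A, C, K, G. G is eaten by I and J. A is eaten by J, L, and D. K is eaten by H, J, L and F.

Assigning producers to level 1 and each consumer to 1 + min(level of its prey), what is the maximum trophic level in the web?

Producers (level 1): B, E.
Following each consumer down to its lowest-level prey: E → K → H (levels 1 through 3).
All prey of H (K 2) are at level 2 or above, so H is at level 1 + 2 = 3.
Every consumer has at least one prey at level 2 or below, so none exceeds level 3.

3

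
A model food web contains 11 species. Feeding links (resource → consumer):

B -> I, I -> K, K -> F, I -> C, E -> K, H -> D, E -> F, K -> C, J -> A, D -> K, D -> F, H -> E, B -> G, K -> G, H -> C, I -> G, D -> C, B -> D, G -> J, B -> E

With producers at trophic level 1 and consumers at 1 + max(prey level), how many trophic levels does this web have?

Producers (level 1): B, H.
B → I → K → G → J → A gives A level 6.
No species has a prey at level 6, so no species reaches level 7.

6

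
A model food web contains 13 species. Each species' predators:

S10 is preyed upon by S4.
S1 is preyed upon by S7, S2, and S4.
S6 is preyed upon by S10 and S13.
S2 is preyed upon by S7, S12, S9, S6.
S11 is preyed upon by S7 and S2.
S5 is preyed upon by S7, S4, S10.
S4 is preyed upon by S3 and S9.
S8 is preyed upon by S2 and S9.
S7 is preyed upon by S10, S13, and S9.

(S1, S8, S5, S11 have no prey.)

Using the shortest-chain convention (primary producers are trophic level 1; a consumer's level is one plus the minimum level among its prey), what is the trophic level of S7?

Trophic level 2

S1 is a producer → level 1.
S7 eats S1 → level 2.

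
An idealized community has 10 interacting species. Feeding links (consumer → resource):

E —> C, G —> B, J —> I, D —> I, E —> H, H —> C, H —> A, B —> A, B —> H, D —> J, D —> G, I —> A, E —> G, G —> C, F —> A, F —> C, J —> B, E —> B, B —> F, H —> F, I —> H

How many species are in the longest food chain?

6 species

One longest chain: C → F → H → B → G → E.
It has 6 species and 5 links.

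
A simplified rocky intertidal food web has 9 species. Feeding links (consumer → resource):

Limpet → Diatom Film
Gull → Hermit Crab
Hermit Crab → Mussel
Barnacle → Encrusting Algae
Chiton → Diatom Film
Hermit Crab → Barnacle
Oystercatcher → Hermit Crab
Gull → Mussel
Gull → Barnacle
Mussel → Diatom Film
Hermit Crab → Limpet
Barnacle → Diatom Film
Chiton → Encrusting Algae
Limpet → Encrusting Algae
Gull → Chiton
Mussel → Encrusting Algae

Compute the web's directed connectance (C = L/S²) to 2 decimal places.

C = 0.20

The web has S = 9 species and L = 16 feeding links.
C = L / S² = 16 / 81 = 0.1975 ≈ 0.20.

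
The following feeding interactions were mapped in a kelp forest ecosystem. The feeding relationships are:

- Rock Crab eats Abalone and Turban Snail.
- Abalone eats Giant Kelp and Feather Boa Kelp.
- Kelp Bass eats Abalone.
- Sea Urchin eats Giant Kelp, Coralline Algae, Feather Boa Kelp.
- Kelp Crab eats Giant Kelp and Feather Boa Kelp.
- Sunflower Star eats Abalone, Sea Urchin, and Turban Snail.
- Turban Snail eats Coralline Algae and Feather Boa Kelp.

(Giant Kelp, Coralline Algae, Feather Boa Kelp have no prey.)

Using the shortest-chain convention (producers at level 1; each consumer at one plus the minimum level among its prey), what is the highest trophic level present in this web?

Producers (level 1): Giant Kelp, Coralline Algae, Feather Boa Kelp.
Following each consumer down to its lowest-level prey: Giant Kelp → Abalone → Rock Crab (levels 1 through 3).
All prey of Rock Crab (Abalone 2, Turban Snail 2) are at level 2 or above, so Rock Crab is at level 1 + 2 = 3.
Every consumer has at least one prey at level 2 or below, so none exceeds level 3.

3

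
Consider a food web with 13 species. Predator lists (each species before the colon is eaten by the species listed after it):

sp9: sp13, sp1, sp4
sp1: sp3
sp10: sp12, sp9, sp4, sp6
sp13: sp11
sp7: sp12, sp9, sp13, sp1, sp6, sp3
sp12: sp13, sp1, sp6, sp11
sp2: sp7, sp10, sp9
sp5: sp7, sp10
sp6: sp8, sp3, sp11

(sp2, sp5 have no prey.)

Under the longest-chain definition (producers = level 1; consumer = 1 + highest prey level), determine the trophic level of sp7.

sp2 is a producer → level 1.
sp7 eats sp2 (level 1); other prey at levels: sp5 1 → level 2.

Trophic level 2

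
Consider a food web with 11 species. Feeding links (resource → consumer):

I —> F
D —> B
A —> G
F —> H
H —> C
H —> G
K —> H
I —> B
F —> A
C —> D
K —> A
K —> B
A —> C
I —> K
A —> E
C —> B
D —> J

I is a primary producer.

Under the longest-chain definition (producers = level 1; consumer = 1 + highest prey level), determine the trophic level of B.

I is a producer → level 1.
K eats I → level 2.
H eats K (level 2); other prey at levels: F 2 → level 3.
C eats H (level 3); other prey at levels: A 3 → level 4.
D eats C → level 5.
B eats D (level 5); other prey at levels: I 1, K 2, C 4 → level 6.

Trophic level 6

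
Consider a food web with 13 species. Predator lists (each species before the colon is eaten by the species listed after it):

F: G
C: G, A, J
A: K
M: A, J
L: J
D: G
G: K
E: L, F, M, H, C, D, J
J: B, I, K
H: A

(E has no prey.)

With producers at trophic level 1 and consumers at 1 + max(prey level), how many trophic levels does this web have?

Producers (level 1): E.
E → L → J → I gives I level 4.
No species has a prey at level 4, so no species reaches level 5.

4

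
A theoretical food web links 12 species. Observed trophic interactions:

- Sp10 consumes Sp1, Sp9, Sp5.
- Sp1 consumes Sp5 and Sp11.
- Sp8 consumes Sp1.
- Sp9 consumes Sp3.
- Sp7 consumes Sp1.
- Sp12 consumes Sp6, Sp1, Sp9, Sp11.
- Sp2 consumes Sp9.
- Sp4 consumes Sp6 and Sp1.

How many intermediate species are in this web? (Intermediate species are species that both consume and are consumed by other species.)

Intermediate species (has both prey and predators): Sp9, Sp1.
Count: 2.

2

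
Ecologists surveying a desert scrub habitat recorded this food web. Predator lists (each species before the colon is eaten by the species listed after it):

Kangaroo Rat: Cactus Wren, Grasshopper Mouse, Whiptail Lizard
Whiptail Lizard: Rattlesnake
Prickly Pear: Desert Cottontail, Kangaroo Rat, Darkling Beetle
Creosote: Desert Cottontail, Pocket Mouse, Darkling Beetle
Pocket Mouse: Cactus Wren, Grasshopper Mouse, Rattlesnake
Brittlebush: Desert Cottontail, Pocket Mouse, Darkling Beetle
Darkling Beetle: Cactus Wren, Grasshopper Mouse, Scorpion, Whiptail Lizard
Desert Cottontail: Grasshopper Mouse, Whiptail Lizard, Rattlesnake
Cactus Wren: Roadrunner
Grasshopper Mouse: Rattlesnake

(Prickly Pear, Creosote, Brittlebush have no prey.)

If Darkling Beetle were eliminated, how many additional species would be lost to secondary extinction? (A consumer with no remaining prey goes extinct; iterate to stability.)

Remove Darkling Beetle.
Round 1: Scorpion (all prey gone) → extinct.
No further losses. Total secondary extinctions: 1.

1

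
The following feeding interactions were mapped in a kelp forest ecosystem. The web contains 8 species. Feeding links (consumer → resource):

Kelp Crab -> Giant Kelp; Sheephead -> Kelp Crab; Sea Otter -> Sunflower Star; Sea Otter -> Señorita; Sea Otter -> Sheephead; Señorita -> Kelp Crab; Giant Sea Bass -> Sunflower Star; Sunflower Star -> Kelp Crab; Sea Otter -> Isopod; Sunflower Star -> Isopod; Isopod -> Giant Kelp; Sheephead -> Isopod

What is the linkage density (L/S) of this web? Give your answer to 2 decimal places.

L/S = 1.50

There are L = 12 links among S = 8 species.
L/S = 12/8 = 1.5000 ≈ 1.50.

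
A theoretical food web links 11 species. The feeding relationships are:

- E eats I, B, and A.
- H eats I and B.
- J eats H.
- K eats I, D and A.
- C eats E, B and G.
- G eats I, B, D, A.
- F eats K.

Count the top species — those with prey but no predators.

Top species (has prey, but nothing eats it): C, F, J.
Count: 3.

3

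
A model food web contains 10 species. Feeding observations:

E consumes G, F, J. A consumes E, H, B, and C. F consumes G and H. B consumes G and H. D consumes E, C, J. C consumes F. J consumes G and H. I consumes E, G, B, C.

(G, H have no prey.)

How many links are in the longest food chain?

3 links

One longest chain: G → F → C → D.
It has 4 species and 3 links.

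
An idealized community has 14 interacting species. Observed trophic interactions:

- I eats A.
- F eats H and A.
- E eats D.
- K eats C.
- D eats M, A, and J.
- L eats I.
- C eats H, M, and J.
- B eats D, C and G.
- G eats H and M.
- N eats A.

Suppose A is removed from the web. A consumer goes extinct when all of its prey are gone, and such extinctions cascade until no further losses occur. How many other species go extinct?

Remove A.
Round 1: N (all prey gone), I (all prey gone) → extinct.
Round 2: L (all prey gone) → extinct.
No further losses. Total secondary extinctions: 3.

3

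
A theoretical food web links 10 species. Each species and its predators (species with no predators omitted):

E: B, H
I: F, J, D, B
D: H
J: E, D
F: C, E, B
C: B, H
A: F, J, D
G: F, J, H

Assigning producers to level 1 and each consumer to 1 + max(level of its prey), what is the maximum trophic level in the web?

4

Producers (level 1): G, I, A.
G → F → C → B gives B level 4.
No species has a prey at level 4, so no species reaches level 5.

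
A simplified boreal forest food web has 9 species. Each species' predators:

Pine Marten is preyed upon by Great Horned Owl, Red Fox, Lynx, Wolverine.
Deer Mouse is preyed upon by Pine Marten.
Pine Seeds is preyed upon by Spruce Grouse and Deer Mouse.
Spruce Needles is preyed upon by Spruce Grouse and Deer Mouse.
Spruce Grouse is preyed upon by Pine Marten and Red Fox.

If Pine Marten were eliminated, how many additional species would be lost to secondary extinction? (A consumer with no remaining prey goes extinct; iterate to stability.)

Remove Pine Marten.
Round 1: Great Horned Owl (all prey gone), Wolverine (all prey gone), Lynx (all prey gone) → extinct.
No further losses. Total secondary extinctions: 3.

3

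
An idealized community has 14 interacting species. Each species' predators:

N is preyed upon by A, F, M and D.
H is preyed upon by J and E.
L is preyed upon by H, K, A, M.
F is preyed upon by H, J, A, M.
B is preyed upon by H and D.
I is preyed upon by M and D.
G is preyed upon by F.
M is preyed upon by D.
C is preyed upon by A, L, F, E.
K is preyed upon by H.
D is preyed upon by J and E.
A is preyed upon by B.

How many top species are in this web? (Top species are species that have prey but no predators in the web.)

Top species (has prey, but nothing eats it): E, J.
Count: 2.

2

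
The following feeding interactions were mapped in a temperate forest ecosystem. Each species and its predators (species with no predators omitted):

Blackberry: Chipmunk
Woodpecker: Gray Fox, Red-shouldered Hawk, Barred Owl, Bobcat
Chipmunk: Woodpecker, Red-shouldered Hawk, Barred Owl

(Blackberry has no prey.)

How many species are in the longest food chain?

4 species

One longest chain: Blackberry → Chipmunk → Woodpecker → Gray Fox.
It has 4 species and 3 links.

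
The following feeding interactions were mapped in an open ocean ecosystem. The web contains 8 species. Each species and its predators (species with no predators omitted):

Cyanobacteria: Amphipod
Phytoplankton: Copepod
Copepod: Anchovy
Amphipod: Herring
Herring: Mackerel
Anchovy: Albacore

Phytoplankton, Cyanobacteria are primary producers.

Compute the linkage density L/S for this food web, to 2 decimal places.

L/S = 0.75

There are L = 6 links among S = 8 species.
L/S = 6/8 = 0.7500 ≈ 0.75.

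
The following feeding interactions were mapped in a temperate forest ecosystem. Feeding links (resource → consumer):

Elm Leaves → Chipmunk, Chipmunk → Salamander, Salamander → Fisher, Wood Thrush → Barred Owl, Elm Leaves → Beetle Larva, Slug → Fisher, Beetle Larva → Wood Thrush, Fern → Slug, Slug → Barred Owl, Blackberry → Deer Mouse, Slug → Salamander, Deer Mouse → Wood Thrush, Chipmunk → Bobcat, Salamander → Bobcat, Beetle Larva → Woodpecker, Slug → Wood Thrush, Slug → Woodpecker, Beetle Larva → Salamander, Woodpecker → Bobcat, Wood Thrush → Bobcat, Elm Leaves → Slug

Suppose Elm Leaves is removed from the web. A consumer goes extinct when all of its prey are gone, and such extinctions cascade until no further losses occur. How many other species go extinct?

2

Remove Elm Leaves.
Round 1: Chipmunk (all prey gone), Beetle Larva (all prey gone) → extinct.
No further losses. Total secondary extinctions: 2.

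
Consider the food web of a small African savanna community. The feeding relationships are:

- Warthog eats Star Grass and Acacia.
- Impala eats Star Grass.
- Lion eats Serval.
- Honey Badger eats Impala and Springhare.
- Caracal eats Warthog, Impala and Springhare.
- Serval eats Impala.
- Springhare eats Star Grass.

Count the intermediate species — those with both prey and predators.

4

Intermediate species (has both prey and predators): Springhare, Warthog, Impala, Serval.
Count: 4.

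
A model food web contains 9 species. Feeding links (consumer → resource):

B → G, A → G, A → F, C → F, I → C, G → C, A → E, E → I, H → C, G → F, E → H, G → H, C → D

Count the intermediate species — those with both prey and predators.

Intermediate species (has both prey and predators): C, I, H, G, E.
Count: 5.

5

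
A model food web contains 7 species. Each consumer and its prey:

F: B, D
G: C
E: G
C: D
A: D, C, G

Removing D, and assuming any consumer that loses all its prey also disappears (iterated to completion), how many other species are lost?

Remove D.
Round 1: C (all prey gone) → extinct.
Round 2: G (all prey gone) → extinct.
Round 3: E (all prey gone), A (all prey gone) → extinct.
No further losses. Total secondary extinctions: 4.

4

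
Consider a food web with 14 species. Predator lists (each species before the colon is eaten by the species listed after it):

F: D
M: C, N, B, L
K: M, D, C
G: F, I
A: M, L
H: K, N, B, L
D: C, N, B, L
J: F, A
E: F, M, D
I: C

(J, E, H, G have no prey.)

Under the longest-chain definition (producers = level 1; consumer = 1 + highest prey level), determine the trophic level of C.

H is a producer → level 1.
K eats H → level 2.
M eats K (level 2); other prey at levels: E 1, A 2 → level 3.
C eats M (level 3); other prey at levels: K 2, I 2, D 3 → level 4.

Trophic level 4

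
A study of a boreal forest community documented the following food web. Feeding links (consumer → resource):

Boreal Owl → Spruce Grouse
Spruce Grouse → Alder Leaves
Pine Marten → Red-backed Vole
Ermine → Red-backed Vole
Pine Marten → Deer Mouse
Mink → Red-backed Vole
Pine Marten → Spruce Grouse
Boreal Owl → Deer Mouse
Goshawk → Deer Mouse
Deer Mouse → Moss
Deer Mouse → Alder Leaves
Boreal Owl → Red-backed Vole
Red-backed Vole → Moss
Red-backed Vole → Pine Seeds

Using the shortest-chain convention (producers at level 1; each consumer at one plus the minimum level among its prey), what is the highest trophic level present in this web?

3

Producers (level 1): Alder Leaves, Pine Seeds, Moss.
Following each consumer down to its lowest-level prey: Alder Leaves → Deer Mouse → Goshawk (levels 1 through 3).
All prey of Goshawk (Deer Mouse 2) are at level 2 or above, so Goshawk is at level 1 + 2 = 3.
Every consumer has at least one prey at level 2 or below, so none exceeds level 3.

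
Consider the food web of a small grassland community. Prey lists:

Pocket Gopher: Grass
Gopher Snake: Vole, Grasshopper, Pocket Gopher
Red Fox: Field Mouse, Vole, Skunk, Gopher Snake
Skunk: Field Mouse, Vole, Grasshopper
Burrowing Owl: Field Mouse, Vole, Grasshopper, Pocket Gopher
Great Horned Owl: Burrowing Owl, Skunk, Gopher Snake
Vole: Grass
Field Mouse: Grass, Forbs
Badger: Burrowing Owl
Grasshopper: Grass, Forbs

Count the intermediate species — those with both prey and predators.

7

Intermediate species (has both prey and predators): Field Mouse, Vole, Grasshopper, Pocket Gopher, Burrowing Owl, Skunk, Gopher Snake.
Count: 7.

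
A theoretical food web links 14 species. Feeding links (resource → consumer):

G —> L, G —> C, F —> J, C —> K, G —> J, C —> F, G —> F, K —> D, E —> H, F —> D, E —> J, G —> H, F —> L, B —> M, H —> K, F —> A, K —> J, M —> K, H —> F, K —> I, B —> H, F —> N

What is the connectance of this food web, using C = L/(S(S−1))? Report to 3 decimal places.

C = 0.121

The web has S = 14 species and L = 22 feeding links.
C = L / (S(S−1)) = 22 / 182 = 0.1209 ≈ 0.121.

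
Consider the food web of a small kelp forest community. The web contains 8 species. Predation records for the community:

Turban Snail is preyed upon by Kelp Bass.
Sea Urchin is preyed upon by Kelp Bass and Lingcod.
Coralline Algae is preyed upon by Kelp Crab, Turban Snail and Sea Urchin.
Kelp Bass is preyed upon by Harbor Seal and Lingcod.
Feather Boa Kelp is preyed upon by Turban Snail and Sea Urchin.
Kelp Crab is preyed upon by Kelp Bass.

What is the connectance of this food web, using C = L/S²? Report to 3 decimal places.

C = 0.172

The web has S = 8 species and L = 11 feeding links.
C = L / S² = 11 / 64 = 0.1719 ≈ 0.172.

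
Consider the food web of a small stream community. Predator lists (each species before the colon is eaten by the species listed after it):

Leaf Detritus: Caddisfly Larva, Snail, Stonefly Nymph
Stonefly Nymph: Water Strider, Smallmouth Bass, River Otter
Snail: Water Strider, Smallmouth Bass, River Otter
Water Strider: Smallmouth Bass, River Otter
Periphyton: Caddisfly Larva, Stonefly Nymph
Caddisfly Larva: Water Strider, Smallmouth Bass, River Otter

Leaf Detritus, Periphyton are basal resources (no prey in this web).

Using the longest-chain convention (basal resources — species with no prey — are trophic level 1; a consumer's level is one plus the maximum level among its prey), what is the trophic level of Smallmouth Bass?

Trophic level 4

Leaf Detritus has no prey (basal) → level 1.
Caddisfly Larva eats Leaf Detritus (level 1); other prey at levels: Periphyton 1 → level 2.
Water Strider eats Caddisfly Larva (level 2); other prey at levels: Snail 2, Stonefly Nymph 2 → level 3.
Smallmouth Bass eats Water Strider (level 3); other prey at levels: Caddisfly Larva 2, Snail 2, Stonefly Nymph 2 → level 4.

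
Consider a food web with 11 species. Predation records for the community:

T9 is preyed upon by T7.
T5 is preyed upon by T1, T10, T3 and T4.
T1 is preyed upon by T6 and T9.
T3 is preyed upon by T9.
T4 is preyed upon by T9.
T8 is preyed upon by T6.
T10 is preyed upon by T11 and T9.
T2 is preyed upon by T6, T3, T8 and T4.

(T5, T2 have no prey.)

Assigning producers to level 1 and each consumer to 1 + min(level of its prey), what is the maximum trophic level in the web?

Producers (level 1): T5, T2.
Following each consumer down to its lowest-level prey: T5 → T1 → T9 → T7 (levels 1 through 4).
All prey of T7 (T9 3) are at level 3 or above, so T7 is at level 1 + 3 = 4.
Every consumer has at least one prey at level 3 or below, so none exceeds level 4.

4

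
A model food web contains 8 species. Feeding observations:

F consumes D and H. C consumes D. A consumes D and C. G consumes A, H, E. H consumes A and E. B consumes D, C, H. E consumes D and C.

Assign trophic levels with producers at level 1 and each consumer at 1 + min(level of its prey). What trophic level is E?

D is a producer → level 1.
E eats D → level 2.

Trophic level 2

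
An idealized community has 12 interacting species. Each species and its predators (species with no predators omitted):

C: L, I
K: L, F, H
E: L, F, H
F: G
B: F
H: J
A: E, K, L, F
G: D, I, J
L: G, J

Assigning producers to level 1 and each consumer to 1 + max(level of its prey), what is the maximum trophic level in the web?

Producers (level 1): B, A, C.
A → E → L → G → J gives J level 5.
No species has a prey at level 5, so no species reaches level 6.

5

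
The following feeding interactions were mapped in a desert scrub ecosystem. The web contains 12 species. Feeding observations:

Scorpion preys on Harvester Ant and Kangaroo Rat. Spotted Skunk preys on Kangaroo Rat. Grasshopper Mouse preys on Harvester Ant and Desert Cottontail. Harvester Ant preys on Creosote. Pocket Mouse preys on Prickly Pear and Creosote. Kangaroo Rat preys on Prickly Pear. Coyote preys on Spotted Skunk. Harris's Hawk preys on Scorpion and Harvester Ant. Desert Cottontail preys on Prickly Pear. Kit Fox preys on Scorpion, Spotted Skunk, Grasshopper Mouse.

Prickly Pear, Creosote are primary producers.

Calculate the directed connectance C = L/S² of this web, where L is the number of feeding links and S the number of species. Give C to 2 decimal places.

The web has S = 12 species and L = 16 feeding links.
C = L / S² = 16 / 144 = 0.1111 ≈ 0.11.

C = 0.11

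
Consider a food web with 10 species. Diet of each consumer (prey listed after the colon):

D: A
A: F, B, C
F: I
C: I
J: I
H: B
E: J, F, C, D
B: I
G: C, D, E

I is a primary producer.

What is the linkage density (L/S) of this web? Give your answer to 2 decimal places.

L/S = 1.60

There are L = 16 links among S = 10 species.
L/S = 16/10 = 1.6000 ≈ 1.60.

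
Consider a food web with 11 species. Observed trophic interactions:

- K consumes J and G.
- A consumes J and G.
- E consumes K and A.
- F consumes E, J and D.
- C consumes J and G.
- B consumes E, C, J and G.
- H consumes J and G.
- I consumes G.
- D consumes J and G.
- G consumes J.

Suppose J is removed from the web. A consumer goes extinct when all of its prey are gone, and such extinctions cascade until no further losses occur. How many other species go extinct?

10

Remove J.
Round 1: G (all prey gone) → extinct.
Round 2: D (all prey gone), K (all prey gone), A (all prey gone), H (all prey gone), I (all prey gone), C (all prey gone) → extinct.
Round 3: E (all prey gone) → extinct.
Round 4: B (all prey gone), F (all prey gone) → extinct.
No further losses. Total secondary extinctions: 10.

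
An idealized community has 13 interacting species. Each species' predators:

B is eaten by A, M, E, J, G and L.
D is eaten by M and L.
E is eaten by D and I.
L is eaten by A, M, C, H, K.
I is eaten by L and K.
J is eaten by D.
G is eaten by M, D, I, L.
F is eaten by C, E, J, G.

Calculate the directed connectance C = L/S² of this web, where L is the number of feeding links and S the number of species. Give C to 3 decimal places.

C = 0.154

The web has S = 13 species and L = 26 feeding links.
C = L / S² = 26 / 169 = 0.1538 ≈ 0.154.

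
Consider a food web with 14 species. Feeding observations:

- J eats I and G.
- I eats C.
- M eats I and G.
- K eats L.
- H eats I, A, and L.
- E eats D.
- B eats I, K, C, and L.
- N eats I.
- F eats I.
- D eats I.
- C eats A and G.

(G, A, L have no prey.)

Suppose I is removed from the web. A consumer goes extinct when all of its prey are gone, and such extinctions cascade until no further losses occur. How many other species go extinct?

Remove I.
Round 1: F (all prey gone), N (all prey gone), D (all prey gone) → extinct.
Round 2: E (all prey gone) → extinct.
No further losses. Total secondary extinctions: 4.

4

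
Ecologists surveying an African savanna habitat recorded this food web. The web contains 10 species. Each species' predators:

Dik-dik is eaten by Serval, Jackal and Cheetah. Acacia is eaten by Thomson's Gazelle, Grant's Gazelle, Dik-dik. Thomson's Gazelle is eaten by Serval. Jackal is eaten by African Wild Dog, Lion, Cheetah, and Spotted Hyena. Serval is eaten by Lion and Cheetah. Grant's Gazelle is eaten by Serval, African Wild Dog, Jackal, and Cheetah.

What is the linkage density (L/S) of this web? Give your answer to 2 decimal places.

There are L = 17 links among S = 10 species.
L/S = 17/10 = 1.7000 ≈ 1.70.

L/S = 1.70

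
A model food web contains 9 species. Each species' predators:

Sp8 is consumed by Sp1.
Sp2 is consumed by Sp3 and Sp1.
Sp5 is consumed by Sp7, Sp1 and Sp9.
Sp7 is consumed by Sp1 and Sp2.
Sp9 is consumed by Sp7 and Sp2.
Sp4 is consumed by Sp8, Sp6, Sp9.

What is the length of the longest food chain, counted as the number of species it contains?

One longest chain: Sp5 → Sp9 → Sp7 → Sp2 → Sp3.
It has 5 species and 4 links.

5 species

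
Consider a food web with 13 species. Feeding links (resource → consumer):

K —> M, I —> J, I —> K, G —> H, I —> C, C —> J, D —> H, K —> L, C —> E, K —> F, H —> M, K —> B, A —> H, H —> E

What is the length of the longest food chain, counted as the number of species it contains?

One longest chain: I → C → E.
It has 3 species and 2 links.

3 species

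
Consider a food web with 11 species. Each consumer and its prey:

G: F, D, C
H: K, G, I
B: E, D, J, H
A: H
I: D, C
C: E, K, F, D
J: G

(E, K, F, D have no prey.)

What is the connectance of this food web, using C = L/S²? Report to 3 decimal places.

C = 0.149

The web has S = 11 species and L = 18 feeding links.
C = L / S² = 18 / 121 = 0.1488 ≈ 0.149.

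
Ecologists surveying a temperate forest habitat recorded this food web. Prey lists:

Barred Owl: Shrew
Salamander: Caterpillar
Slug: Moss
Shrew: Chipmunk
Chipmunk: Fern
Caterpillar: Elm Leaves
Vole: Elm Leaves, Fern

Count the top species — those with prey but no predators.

Top species (has prey, but nothing eats it): Vole, Slug, Salamander, Barred Owl.
Count: 4.

4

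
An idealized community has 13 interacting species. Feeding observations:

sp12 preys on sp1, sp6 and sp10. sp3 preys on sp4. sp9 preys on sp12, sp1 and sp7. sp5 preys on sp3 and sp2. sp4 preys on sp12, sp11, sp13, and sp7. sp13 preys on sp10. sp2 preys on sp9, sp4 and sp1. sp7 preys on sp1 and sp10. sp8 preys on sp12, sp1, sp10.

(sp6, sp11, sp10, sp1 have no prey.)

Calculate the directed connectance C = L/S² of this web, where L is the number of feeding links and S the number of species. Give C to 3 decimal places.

The web has S = 13 species and L = 22 feeding links.
C = L / S² = 22 / 169 = 0.1302 ≈ 0.130.

C = 0.130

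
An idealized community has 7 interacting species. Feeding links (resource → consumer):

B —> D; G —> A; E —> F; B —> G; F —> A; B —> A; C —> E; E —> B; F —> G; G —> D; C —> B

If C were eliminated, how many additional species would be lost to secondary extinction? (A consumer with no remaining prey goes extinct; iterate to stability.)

Remove C.
Round 1: E (all prey gone) → extinct.
Round 2: B (all prey gone), F (all prey gone) → extinct.
Round 3: G (all prey gone) → extinct.
Round 4: D (all prey gone), A (all prey gone) → extinct.
No further losses. Total secondary extinctions: 6.

6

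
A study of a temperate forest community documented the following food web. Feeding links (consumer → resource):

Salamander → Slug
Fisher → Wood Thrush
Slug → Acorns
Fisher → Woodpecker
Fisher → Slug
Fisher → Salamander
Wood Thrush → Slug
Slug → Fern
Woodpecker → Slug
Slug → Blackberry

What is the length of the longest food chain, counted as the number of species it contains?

4 species

One longest chain: Blackberry → Slug → Woodpecker → Fisher.
It has 4 species and 3 links.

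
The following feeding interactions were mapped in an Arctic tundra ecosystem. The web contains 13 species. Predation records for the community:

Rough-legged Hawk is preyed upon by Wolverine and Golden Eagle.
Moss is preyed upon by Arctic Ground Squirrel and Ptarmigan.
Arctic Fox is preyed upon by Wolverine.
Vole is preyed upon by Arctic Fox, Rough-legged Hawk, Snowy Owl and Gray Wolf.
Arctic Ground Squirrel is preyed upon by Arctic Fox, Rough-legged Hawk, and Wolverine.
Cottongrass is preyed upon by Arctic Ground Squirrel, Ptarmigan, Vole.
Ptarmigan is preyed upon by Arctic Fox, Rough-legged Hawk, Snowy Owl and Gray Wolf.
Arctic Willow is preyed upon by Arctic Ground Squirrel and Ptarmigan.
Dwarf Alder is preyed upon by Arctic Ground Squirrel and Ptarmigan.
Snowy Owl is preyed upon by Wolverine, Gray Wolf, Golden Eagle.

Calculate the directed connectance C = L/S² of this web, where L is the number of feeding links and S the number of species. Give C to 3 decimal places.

C = 0.154

The web has S = 13 species and L = 26 feeding links.
C = L / S² = 26 / 169 = 0.1538 ≈ 0.154.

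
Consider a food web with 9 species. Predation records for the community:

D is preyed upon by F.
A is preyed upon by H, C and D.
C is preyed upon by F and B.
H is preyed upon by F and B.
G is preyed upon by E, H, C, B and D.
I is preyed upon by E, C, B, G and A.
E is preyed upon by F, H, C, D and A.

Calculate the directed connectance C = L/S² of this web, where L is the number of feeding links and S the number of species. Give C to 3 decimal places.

The web has S = 9 species and L = 23 feeding links.
C = L / S² = 23 / 81 = 0.2840 ≈ 0.284.

C = 0.284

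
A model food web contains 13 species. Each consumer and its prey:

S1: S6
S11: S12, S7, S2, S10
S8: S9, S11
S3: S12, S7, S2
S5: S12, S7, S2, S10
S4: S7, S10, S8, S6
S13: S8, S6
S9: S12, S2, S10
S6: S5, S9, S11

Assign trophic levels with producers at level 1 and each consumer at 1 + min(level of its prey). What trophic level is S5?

S12 is a producer → level 1.
S5 eats S12 → level 2.

Trophic level 2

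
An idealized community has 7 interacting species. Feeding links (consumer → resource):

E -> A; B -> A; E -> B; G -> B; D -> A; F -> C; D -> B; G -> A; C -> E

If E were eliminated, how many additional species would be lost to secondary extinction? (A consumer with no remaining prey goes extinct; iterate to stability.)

2

Remove E.
Round 1: C (all prey gone) → extinct.
Round 2: F (all prey gone) → extinct.
No further losses. Total secondary extinctions: 2.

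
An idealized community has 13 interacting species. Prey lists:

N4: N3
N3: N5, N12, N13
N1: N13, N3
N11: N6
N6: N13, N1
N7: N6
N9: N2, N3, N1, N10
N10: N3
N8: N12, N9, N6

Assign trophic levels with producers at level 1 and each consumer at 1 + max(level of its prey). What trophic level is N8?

N5 is a producer → level 1.
N3 eats N5 (level 1); other prey at levels: N12 1, N13 1 → level 2.
N1 eats N3 (level 2); other prey at levels: N13 1 → level 3.
N9 eats N1 (level 3); other prey at levels: N2 1, N3 2, N10 3 → level 4.
N8 eats N9 (level 4); other prey at levels: N12 1, N6 4 → level 5.

Trophic level 5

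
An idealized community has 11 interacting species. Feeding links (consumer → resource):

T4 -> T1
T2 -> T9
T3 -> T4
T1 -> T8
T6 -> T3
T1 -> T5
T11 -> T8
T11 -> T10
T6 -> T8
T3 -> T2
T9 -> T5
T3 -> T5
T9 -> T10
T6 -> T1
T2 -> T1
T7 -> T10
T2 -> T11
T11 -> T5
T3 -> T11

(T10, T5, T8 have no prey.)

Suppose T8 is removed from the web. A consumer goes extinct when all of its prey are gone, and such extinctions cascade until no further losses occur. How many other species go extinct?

0

Remove T8.
Every predator of it retains at least one other prey: T1 still has T5; T11 still has T10, T5; T6 still has T1, T3.
No consumer loses all prey, so no secondary extinctions occur.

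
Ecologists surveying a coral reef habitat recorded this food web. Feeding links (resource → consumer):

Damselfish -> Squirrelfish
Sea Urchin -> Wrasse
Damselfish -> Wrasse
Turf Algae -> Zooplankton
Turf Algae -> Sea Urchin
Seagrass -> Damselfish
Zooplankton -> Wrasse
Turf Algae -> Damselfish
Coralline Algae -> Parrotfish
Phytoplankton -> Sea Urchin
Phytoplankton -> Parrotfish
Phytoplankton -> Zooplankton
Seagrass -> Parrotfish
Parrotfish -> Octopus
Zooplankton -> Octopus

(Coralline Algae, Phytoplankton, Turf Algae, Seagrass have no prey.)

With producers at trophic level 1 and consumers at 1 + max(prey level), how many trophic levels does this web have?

3

Producers (level 1): Coralline Algae, Phytoplankton, Turf Algae, Seagrass.
Phytoplankton → Zooplankton → Octopus gives Octopus level 3.
No species has a prey at level 3, so no species reaches level 4.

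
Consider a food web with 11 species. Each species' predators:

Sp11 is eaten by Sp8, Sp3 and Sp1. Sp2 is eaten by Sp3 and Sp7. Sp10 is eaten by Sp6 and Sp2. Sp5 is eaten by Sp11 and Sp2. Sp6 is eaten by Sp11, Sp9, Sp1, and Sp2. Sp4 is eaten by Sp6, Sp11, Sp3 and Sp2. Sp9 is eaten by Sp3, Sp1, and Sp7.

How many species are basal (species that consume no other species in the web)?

Basal species (no prey listed): Sp4, Sp10, Sp5.
Count: 3.

3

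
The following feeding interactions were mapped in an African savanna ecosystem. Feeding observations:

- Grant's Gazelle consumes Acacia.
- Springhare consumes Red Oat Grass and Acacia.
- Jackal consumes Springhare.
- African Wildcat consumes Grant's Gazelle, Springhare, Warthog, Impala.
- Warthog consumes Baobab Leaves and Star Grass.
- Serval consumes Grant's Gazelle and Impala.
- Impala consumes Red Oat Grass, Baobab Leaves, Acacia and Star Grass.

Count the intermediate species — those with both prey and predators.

Intermediate species (has both prey and predators): Grant's Gazelle, Springhare, Warthog, Impala.
Count: 4.

4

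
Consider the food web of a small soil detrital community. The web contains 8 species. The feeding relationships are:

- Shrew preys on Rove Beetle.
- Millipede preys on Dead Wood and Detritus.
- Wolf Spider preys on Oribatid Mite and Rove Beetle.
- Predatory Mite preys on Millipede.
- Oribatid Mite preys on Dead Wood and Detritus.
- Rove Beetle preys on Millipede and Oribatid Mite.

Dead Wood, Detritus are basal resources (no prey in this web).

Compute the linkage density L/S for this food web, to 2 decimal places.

There are L = 10 links among S = 8 species.
L/S = 10/8 = 1.2500 ≈ 1.25.

L/S = 1.25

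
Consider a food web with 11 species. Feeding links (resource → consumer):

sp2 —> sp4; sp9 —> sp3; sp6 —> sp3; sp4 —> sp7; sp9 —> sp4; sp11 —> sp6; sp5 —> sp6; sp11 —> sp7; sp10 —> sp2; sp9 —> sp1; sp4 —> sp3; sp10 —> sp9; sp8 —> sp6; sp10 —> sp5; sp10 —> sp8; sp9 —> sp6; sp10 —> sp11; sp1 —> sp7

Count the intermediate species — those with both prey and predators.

8

Intermediate species (has both prey and predators): sp8, sp2, sp5, sp9, sp11, sp1, sp4, sp6.
Count: 8.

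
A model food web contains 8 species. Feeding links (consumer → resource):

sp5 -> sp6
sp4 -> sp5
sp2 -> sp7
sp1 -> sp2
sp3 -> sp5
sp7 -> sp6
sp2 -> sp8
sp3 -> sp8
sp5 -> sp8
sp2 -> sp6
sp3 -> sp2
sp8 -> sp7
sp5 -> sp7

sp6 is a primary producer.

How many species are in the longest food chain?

One longest chain: sp6 → sp7 → sp8 → sp5 → sp4.
It has 5 species and 4 links.

5 species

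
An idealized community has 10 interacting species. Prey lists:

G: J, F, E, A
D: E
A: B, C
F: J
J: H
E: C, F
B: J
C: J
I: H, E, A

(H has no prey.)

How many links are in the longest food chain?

One longest chain: H → J → C → E → I.
It has 5 species and 4 links.

4 links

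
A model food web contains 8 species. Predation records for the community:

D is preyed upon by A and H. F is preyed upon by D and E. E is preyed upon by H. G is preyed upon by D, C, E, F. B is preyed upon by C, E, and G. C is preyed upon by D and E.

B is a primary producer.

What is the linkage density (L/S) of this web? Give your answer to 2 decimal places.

There are L = 14 links among S = 8 species.
L/S = 14/8 = 1.7500 ≈ 1.75.

L/S = 1.75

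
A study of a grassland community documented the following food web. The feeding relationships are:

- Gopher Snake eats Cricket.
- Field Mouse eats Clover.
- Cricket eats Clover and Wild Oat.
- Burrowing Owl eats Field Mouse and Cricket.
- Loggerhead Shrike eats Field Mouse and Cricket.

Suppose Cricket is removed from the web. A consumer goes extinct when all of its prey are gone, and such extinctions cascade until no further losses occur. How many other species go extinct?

Remove Cricket.
Round 1: Gopher Snake (all prey gone) → extinct.
No further losses. Total secondary extinctions: 1.

1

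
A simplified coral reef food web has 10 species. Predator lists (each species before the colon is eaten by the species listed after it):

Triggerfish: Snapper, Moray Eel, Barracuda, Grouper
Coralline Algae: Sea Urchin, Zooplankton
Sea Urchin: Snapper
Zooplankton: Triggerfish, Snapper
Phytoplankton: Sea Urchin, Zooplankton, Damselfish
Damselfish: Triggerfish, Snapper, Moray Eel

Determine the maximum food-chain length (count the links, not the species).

3 links

One longest chain: Phytoplankton → Zooplankton → Triggerfish → Snapper.
It has 4 species and 3 links.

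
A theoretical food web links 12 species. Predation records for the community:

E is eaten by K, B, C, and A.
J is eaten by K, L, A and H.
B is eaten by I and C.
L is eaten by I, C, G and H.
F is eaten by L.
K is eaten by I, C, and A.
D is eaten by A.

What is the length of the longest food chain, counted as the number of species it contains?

One longest chain: F → L → G.
It has 3 species and 2 links.

3 species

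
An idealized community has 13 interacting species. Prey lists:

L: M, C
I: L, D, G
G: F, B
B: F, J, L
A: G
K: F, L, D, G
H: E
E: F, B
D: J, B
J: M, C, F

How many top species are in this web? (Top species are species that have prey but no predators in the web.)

Top species (has prey, but nothing eats it): K, I, H, A.
Count: 4.

4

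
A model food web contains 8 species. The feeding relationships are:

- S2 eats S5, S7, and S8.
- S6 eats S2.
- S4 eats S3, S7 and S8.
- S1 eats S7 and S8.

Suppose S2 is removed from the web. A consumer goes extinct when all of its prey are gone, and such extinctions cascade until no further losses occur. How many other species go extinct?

Remove S2.
Round 1: S6 (all prey gone) → extinct.
No further losses. Total secondary extinctions: 1.

1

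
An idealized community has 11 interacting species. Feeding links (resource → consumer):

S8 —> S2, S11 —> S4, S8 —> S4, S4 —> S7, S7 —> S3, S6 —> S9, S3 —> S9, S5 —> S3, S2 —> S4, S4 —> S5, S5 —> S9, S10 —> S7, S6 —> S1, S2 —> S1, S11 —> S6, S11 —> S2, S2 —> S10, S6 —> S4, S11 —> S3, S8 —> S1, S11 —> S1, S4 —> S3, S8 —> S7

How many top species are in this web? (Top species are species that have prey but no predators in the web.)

2

Top species (has prey, but nothing eats it): S1, S9.
Count: 2.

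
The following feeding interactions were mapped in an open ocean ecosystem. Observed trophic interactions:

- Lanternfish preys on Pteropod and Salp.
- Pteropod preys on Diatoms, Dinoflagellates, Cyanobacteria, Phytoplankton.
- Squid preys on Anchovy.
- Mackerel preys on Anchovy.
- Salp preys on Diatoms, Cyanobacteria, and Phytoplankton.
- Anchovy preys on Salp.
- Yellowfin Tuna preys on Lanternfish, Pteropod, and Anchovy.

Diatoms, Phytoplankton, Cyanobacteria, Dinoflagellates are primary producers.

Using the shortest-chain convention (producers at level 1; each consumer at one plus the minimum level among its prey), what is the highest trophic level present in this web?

Producers (level 1): Diatoms, Phytoplankton, Cyanobacteria, Dinoflagellates.
Following each consumer down to its lowest-level prey: Diatoms → Salp → Anchovy → Mackerel (levels 1 through 4).
All prey of Mackerel (Anchovy 3) are at level 3 or above, so Mackerel is at level 1 + 3 = 4.
Every consumer has at least one prey at level 3 or below, so none exceeds level 4.

4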